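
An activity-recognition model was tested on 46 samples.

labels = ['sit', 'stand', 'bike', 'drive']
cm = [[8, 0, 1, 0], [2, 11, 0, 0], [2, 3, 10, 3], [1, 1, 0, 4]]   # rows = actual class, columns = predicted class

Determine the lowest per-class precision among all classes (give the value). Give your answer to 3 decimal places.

0.571

Per-class precision (TP/(TP+FP)):
  sit: TP=8, FP=2+2+1=5 → 8/13 = 0.6154
  stand: TP=11, FP=0+3+1=4 → 11/15 = 0.7333
  bike: TP=10, FP=1+0+0=1 → 10/11 = 0.9091
  drive: TP=4, FP=0+0+3=3 → 4/7 = 0.5714
Lowest is class 'drive' with precision = 0.571.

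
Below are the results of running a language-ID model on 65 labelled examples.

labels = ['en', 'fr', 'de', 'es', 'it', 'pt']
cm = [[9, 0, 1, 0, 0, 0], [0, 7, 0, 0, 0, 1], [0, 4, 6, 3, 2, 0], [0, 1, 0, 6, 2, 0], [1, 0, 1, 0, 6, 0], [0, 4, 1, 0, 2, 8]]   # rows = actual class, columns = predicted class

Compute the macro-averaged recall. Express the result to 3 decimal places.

0.688

Per-class recall (TP/(TP+FN)):
  en: TP=9, FN=0+1+0+0+0=1 → 9/10 = 0.9000
  fr: TP=7, FN=0+0+0+0+1=1 → 7/8 = 0.8750
  de: TP=6, FN=0+4+3+2+0=9 → 6/15 = 0.4000
  es: TP=6, FN=0+1+0+2+0=3 → 6/9 = 0.6667
  it: TP=6, FN=1+0+1+0+0=2 → 6/8 = 0.7500
  pt: TP=8, FN=0+4+1+0+2=7 → 8/15 = 0.5333
Macro-recall = mean = (0.9000 + 0.8750 + 0.4000 + 0.6667 + 0.7500 + 0.5333) / 6 = 0.688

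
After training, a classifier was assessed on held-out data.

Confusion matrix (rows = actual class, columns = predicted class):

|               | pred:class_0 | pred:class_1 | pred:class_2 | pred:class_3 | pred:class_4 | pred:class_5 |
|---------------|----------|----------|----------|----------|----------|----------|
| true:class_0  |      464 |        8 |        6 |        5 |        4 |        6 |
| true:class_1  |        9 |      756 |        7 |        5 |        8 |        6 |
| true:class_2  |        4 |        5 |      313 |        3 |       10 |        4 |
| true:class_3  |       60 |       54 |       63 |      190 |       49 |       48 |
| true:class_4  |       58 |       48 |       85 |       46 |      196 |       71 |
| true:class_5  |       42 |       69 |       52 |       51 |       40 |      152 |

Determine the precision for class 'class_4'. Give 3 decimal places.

0.638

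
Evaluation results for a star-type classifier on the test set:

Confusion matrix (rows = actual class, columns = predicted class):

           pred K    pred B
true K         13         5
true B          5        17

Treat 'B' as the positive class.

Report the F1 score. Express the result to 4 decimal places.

0.7727

Precision = TP/(TP+FP) = 17/22 = 0.7727
Recall = TP/(TP+FN) = 17/22 = 0.7727
F1 = 2·TP/(2·TP+FP+FN) = 34/44 = 0.7727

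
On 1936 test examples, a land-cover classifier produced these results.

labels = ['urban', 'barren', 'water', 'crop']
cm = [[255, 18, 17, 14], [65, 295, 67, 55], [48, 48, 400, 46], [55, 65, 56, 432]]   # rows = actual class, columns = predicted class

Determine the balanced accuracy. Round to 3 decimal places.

0.725

Balanced accuracy = mean of per-class recall.
  urban: recall = 255/304 = 0.8388
  barren: recall = 295/482 = 0.6120
  water: recall = 400/542 = 0.7380
  crop: recall = 432/608 = 0.7105
Mean = (0.8388 + 0.6120 + 0.7380 + 0.7105) / 4 = 0.725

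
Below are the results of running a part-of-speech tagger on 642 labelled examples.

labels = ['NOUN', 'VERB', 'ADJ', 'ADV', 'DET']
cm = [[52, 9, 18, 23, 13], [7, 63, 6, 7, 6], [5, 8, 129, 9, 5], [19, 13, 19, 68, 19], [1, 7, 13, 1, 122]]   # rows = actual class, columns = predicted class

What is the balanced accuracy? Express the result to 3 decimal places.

0.665

Balanced accuracy = mean of per-class recall.
  NOUN: recall = 52/115 = 0.4522
  VERB: recall = 63/89 = 0.7079
  ADJ: recall = 129/156 = 0.8269
  ADV: recall = 68/138 = 0.4928
  DET: recall = 122/144 = 0.8472
Mean = (0.4522 + 0.7079 + 0.8269 + 0.4928 + 0.8472) / 5 = 0.665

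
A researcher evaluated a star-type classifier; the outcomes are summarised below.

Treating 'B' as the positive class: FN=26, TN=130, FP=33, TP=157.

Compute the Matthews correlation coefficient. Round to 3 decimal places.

0.658

MCC = (TP·TN − FP·FN) / √((TP+FP)(TP+FN)(TN+FP)(TN+FN))
Numerator = 157·130 − 33·26 = 19552
Denominator = √(190·183·163·156) = √884131560 = 29734.3498
MCC = 19552 / 29734.3498 = 0.658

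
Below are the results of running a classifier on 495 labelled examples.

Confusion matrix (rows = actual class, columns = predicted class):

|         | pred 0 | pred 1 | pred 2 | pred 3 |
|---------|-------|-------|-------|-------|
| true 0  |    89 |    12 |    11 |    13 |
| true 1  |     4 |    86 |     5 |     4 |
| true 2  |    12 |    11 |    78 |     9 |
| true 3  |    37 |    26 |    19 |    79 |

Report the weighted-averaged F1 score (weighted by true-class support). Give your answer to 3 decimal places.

0.664

Per-class F1 score (2·TP/(2·TP+FP+FN)):
  0: TP=89, FP=4+12+37=53, FN=12+11+13=36 → 178/267 = 0.6667
  1: TP=86, FP=12+11+26=49, FN=4+5+4=13 → 172/234 = 0.7350
  2: TP=78, FP=11+5+19=35, FN=12+11+9=32 → 156/223 = 0.6996
  3: TP=79, FP=13+4+9=26, FN=37+26+19=82 → 158/266 = 0.5940
Weighted-F1 score = Σ (supportᵢ/N)·F1 scoreᵢ with N=495: (125/495)·0.6667 + (99/495)·0.7350 + (110/495)·0.6996 + (161/495)·0.5940 = 0.664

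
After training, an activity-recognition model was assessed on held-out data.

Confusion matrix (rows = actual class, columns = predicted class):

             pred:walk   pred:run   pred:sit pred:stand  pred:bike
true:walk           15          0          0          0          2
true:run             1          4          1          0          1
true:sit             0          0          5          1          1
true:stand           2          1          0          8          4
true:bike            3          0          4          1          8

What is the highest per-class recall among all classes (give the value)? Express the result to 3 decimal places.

0.882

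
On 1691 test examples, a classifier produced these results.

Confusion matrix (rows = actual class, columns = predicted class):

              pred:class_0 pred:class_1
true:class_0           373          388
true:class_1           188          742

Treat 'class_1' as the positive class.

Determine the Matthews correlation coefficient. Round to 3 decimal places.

0.304

MCC = (TP·TN − FP·FN) / √((TP+FP)(TP+FN)(TN+FP)(TN+FN))
Numerator = 742·373 − 388·188 = 203822
Denominator = √(1130·930·761·561) = √448651278900 = 669814.3615
MCC = 203822 / 669814.3615 = 0.304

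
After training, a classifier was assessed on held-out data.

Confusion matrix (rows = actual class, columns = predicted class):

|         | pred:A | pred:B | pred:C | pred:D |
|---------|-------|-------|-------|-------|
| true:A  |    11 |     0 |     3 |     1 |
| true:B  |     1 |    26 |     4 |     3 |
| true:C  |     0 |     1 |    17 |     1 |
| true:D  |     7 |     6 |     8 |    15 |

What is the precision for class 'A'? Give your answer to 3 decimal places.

0.579

Treat 'A' as positive and all other classes as negative.
precision = TP/(TP+FP).
A: TP=11, FP=1+0+7=8 → 11/19 = 0.5789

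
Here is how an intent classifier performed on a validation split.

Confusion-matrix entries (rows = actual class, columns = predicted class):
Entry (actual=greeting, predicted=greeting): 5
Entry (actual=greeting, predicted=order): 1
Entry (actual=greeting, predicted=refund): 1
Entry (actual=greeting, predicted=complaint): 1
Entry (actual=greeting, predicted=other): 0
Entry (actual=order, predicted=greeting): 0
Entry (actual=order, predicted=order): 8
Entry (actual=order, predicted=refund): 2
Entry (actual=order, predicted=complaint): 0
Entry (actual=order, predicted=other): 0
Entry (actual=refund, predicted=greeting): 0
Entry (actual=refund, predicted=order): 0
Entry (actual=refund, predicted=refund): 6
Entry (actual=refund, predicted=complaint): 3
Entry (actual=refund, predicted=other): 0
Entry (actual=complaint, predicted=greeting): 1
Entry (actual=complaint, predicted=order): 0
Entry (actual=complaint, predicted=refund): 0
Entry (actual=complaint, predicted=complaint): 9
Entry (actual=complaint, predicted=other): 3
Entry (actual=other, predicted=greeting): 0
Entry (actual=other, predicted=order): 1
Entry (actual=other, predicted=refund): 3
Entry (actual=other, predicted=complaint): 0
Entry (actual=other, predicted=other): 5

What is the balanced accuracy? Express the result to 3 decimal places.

Balanced accuracy = mean of per-class recall.
  greeting: recall = 5/8 = 0.6250
  order: recall = 8/10 = 0.8000
  refund: recall = 6/9 = 0.6667
  complaint: recall = 9/13 = 0.6923
  other: recall = 5/9 = 0.5556
Mean = (0.6250 + 0.8000 + 0.6667 + 0.6923 + 0.5556) / 5 = 0.668

0.668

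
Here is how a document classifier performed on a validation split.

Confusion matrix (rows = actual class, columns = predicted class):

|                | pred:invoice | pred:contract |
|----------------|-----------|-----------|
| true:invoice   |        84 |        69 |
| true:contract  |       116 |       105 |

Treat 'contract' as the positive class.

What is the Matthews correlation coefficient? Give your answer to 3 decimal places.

MCC = (TP·TN − FP·FN) / √((TP+FP)(TP+FN)(TN+FP)(TN+FN))
Numerator = 105·84 − 69·116 = 816
Denominator = √(174·221·153·200) = √1176692400 = 34302.9503
MCC = 816 / 34302.9503 = 0.024

0.024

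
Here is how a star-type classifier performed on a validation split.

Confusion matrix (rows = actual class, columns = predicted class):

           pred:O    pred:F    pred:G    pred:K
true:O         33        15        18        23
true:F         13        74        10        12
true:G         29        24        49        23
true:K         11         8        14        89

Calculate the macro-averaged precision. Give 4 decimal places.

0.5348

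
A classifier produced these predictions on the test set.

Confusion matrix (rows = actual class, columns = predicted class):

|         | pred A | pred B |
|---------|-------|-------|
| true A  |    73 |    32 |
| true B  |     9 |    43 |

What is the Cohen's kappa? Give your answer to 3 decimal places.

Observed agreement pₒ = trace/N = 116/157 = 0.7389
Expected agreement pₑ = Σ (rowᵢ·colᵢ)/N² = (105·82 + 52·75)/157² = 0.5075
κ = (pₒ − pₑ)/(1 − pₑ) = (0.7389 − 0.5075)/(1 − 0.5075) = 0.470

0.470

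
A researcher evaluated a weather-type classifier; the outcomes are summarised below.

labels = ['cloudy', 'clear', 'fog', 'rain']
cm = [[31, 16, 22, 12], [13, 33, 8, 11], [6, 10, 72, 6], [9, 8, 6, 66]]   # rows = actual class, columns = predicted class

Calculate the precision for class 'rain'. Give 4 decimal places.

0.6947

One-vs-rest for 'rain': TP = diagonal; FP = other classes predicted 'rain'; FN = 'rain' predicted as other.
precision = TP/(TP+FP).
rain: TP=66, FP=12+11+6=29 → 66/95 = 0.69474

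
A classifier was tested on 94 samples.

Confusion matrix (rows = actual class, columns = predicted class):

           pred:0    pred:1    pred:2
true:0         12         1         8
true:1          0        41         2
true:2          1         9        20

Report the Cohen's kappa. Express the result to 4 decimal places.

0.6391

Observed agreement pₒ = trace/N = 73/94 = 0.77660
Expected agreement pₑ = Σ (rowᵢ·colᵢ)/N² = (21·13 + 43·51 + 30·30)/94² = 0.38094
κ = (pₒ − pₑ)/(1 − pₑ) = (0.77660 − 0.38094)/(1 − 0.38094) = 0.6391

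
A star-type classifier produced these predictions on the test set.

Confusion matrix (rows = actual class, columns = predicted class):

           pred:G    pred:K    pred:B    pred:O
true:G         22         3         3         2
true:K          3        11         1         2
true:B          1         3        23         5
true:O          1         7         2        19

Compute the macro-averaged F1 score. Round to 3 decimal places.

Per-class F1 score (2·TP/(2·TP+FP+FN)):
  G: TP=22, FP=3+1+1=5, FN=3+3+2=8 → 44/57 = 0.7719
  K: TP=11, FP=3+3+7=13, FN=3+1+2=6 → 22/41 = 0.5366
  B: TP=23, FP=3+1+2=6, FN=1+3+5=9 → 46/61 = 0.7541
  O: TP=19, FP=2+2+5=9, FN=1+7+2=10 → 38/57 = 0.6667
Macro-F1 score = mean = (0.7719 + 0.5366 + 0.7541 + 0.6667) / 4 = 0.682

0.682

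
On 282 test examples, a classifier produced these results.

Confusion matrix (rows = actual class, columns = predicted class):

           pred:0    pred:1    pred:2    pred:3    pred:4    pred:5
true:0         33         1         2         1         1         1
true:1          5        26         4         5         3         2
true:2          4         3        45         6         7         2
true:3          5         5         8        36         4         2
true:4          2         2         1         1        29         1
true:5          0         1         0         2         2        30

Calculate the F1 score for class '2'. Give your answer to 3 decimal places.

0.709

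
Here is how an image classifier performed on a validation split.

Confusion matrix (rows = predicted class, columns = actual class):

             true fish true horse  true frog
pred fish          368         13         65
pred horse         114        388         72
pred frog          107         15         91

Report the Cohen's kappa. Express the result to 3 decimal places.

Observed agreement pₒ = trace/N = 847/1233 = 0.6869
Expected agreement pₑ = Σ (rowᵢ·colᵢ)/N² = (589·446 + 416·574 + 228·213)/1233² = 0.3618
κ = (pₒ − pₑ)/(1 − pₑ) = (0.6869 − 0.3618)/(1 − 0.3618) = 0.509

0.509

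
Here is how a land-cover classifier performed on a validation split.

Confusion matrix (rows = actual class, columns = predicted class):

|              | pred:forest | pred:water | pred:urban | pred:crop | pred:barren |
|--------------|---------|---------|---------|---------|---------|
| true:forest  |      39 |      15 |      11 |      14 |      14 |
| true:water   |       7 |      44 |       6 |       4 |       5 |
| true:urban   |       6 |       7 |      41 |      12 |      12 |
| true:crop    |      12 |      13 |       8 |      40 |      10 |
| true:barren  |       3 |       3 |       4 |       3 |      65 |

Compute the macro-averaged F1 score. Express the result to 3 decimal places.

Per-class F1 score (2·TP/(2·TP+FP+FN)):
  forest: TP=39, FP=7+6+12+3=28, FN=15+11+14+14=54 → 78/160 = 0.4875
  water: TP=44, FP=15+7+13+3=38, FN=7+6+4+5=22 → 88/148 = 0.5946
  urban: TP=41, FP=11+6+8+4=29, FN=6+7+12+12=37 → 82/148 = 0.5541
  crop: TP=40, FP=14+4+12+3=33, FN=12+13+8+10=43 → 80/156 = 0.5128
  barren: TP=65, FP=14+5+12+10=41, FN=3+3+4+3=13 → 130/184 = 0.7065
Macro-F1 score = mean = (0.4875 + 0.5946 + 0.5541 + 0.5128 + 0.7065) / 5 = 0.571

0.571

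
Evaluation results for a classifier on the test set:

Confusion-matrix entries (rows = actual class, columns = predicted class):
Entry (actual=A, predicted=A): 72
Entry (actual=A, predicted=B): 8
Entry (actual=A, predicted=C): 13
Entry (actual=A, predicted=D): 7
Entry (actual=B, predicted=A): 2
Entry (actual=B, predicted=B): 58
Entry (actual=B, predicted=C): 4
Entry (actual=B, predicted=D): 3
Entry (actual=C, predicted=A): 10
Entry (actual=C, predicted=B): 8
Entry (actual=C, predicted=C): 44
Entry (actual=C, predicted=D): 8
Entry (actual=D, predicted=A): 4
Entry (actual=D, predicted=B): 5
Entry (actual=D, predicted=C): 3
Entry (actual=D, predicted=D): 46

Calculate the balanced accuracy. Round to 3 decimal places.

Balanced accuracy = mean of per-class recall.
  A: recall = 72/100 = 0.7200
  B: recall = 58/67 = 0.8657
  C: recall = 44/70 = 0.6286
  D: recall = 46/58 = 0.7931
Mean = (0.7200 + 0.8657 + 0.6286 + 0.7931) / 4 = 0.752

0.752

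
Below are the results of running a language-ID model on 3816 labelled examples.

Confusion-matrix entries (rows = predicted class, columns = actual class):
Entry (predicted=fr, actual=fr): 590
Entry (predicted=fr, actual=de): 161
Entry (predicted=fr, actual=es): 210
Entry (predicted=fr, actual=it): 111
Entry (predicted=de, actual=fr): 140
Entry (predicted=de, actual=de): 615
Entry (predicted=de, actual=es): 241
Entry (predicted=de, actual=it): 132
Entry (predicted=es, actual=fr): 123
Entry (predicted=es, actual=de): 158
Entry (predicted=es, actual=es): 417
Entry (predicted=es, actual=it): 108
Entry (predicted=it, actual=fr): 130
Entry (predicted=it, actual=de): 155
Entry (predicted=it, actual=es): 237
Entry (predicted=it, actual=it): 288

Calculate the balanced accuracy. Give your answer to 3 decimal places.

Balanced accuracy = mean of per-class recall.
  fr: recall = 590/983 = 0.6002
  de: recall = 615/1089 = 0.5647
  es: recall = 417/1105 = 0.3774
  it: recall = 288/639 = 0.4507
Mean = (0.6002 + 0.5647 + 0.3774 + 0.4507) / 4 = 0.498

0.498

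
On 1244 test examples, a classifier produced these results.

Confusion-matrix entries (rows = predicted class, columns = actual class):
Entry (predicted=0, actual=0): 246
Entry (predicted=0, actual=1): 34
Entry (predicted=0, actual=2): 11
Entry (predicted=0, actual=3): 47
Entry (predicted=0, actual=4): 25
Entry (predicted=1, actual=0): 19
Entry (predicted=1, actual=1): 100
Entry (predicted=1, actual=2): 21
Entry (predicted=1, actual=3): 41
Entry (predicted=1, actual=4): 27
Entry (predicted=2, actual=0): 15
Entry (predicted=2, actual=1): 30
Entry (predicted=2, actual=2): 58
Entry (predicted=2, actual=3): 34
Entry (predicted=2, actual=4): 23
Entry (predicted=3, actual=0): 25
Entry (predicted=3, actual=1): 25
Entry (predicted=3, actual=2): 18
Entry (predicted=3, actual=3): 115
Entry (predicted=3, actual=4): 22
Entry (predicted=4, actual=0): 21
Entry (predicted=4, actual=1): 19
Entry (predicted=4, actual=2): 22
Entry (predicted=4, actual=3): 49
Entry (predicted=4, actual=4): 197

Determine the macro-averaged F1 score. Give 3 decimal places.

Per-class F1 score (2·TP/(2·TP+FP+FN)):
  0: TP=246, FP=34+11+47+25=117, FN=19+15+25+21=80 → 492/689 = 0.7141
  1: TP=100, FP=19+21+41+27=108, FN=34+30+25+19=108 → 200/416 = 0.4808
  2: TP=58, FP=15+30+34+23=102, FN=11+21+18+22=72 → 116/290 = 0.4000
  3: TP=115, FP=25+25+18+22=90, FN=47+41+34+49=171 → 230/491 = 0.4684
  4: TP=197, FP=21+19+22+49=111, FN=25+27+23+22=97 → 394/602 = 0.6545
Macro-F1 score = mean = (0.7141 + 0.4808 + 0.4000 + 0.4684 + 0.6545) / 5 = 0.544

0.544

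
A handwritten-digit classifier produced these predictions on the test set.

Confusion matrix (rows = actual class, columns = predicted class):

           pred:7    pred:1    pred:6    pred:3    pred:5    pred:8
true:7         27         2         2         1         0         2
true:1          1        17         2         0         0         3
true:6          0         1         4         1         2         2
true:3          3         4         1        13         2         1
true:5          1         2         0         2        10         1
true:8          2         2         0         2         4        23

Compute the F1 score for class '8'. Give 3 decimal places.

Treat '8' as positive and all other classes as negative.
F1 score = 2·TP/(2·TP+FP+FN).
8: TP=23, FP=2+3+2+1+1=9, FN=2+2+0+2+4=10 → 46/65 = 0.7077

0.708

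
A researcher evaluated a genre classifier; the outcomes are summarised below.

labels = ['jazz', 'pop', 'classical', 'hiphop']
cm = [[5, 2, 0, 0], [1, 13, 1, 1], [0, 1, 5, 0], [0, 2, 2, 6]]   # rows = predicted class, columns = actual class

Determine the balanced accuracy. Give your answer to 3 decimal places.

Balanced accuracy = mean of per-class recall.
  jazz: recall = 5/6 = 0.8333
  pop: recall = 13/18 = 0.7222
  classical: recall = 5/8 = 0.6250
  hiphop: recall = 6/7 = 0.8571
Mean = (0.8333 + 0.7222 + 0.6250 + 0.8571) / 4 = 0.759

0.759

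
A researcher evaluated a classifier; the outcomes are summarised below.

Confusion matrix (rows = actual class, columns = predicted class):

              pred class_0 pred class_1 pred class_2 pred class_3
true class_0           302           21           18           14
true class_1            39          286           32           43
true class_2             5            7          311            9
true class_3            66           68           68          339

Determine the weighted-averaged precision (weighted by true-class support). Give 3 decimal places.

Per-class precision (TP/(TP+FP)):
  class_0: TP=302, FP=39+5+66=110 → 302/412 = 0.7330
  class_1: TP=286, FP=21+7+68=96 → 286/382 = 0.7487
  class_2: TP=311, FP=18+32+68=118 → 311/429 = 0.7249
  class_3: TP=339, FP=14+43+9=66 → 339/405 = 0.8370
Weighted-precision = Σ (supportᵢ/N)·precisionᵢ with N=1628: (355/1628)·0.7330 + (400/1628)·0.7487 + (332/1628)·0.7249 + (541/1628)·0.8370 = 0.770

0.770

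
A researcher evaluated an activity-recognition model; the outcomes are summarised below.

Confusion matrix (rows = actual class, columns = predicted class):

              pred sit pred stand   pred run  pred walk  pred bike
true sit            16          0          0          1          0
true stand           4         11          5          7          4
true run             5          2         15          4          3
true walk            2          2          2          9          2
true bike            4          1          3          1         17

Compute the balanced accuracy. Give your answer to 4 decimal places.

Balanced accuracy = mean of per-class recall.
  sit: recall = 16/17 = 0.94118
  stand: recall = 11/31 = 0.35484
  run: recall = 15/29 = 0.51724
  walk: recall = 9/17 = 0.52941
  bike: recall = 17/26 = 0.65385
Mean = (0.94118 + 0.35484 + 0.51724 + 0.52941 + 0.65385) / 5 = 0.5993

0.5993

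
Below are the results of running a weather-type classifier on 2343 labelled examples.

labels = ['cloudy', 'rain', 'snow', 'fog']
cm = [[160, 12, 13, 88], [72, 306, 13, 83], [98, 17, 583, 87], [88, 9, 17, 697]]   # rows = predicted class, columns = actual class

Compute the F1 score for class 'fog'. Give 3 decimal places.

Treat 'fog' as positive and all other classes as negative.
F1 score = 2·TP/(2·TP+FP+FN).
fog: TP=697, FP=88+9+17=114, FN=88+83+87=258 → 1394/1766 = 0.7894

0.789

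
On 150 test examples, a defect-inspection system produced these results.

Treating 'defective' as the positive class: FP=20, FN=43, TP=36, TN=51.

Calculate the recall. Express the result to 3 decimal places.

Recall = TP/(TP+FN) = 36/(36+43) = 36/79 = 0.456

0.456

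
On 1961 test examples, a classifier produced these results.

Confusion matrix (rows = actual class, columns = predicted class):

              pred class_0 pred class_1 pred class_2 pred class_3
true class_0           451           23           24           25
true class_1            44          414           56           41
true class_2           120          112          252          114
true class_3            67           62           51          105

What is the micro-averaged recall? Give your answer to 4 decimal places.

Micro-averaging pools counts across classes: ΣTP=1222, ΣFP=739, ΣFN=739.
Micro-recall = TP/(TP+FN) on pooled counts = 0.6232 (equals overall accuracy in single-label multiclass).

0.6232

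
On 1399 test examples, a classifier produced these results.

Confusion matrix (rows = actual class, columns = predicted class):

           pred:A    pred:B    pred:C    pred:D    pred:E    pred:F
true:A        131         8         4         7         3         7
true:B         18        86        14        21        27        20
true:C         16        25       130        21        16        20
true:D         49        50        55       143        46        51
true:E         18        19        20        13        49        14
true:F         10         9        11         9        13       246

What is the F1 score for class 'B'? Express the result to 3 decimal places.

One-vs-rest for 'B': TP = diagonal; FP = other classes predicted 'B'; FN = 'B' predicted as other.
F1 score = 2·TP/(2·TP+FP+FN).
B: TP=86, FP=8+25+50+19+9=111, FN=18+14+21+27+20=100 → 172/383 = 0.4491

0.449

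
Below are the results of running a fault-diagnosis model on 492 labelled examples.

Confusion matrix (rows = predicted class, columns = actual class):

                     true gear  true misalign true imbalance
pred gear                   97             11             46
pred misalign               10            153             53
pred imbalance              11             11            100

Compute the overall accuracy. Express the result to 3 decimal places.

0.711

Accuracy = trace / total = (97+153+100=350) / 492 = 350/492 = 0.711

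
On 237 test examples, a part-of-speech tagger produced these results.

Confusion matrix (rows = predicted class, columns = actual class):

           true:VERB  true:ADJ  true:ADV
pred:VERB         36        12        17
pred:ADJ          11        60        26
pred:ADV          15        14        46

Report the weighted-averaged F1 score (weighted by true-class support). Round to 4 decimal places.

0.5969

Per-class F1 score (2·TP/(2·TP+FP+FN)):
  VERB: TP=36, FP=12+17=29, FN=11+15=26 → 72/127 = 0.56693
  ADJ: TP=60, FP=11+26=37, FN=12+14=26 → 120/183 = 0.65574
  ADV: TP=46, FP=15+14=29, FN=17+26=43 → 92/164 = 0.56098
Weighted-F1 score = Σ (supportᵢ/N)·F1 scoreᵢ with N=237: (62/237)·0.56693 + (86/237)·0.65574 + (89/237)·0.56098 = 0.5969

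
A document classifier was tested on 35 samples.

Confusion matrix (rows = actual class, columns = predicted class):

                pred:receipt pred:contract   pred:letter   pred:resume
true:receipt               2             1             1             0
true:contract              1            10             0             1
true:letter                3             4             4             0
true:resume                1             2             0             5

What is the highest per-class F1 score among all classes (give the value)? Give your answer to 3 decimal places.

0.714

Per-class F1 score (2·TP/(2·TP+FP+FN)):
  receipt: TP=2, FP=1+3+1=5, FN=1+1+0=2 → 4/11 = 0.3636
  contract: TP=10, FP=1+4+2=7, FN=1+0+1=2 → 20/29 = 0.6897
  letter: TP=4, FP=1+0+0=1, FN=3+4+0=7 → 8/16 = 0.5000
  resume: TP=5, FP=0+1+0=1, FN=1+2+0=3 → 10/14 = 0.7143
Highest is class 'resume' with F1 score = 0.714.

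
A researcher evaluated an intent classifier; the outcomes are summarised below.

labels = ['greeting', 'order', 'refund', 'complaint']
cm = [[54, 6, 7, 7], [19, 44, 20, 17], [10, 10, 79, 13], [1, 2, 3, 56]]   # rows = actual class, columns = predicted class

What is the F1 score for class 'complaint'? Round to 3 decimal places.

0.723

One-vs-rest for 'complaint': TP = diagonal; FP = other classes predicted 'complaint'; FN = 'complaint' predicted as other.
F1 score = 2·TP/(2·TP+FP+FN).
complaint: TP=56, FP=7+17+13=37, FN=1+2+3=6 → 112/155 = 0.7226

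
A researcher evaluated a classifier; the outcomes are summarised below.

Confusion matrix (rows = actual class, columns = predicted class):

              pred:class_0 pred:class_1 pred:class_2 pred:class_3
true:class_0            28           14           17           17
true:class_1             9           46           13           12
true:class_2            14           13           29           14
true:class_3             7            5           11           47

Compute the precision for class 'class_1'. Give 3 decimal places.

0.590

Take TP from the diagonal, FP from the rest of the 'class_1' prediction marginal, FN from the rest of the 'class_1' actual marginal.
precision = TP/(TP+FP).
class_1: TP=46, FP=14+13+5=32 → 46/78 = 0.5897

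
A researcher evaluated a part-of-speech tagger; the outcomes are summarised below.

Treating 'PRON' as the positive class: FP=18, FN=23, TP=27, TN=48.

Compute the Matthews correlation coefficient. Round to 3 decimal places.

0.272

MCC = (TP·TN − FP·FN) / √((TP+FP)(TP+FN)(TN+FP)(TN+FN))
Numerator = 27·48 − 18·23 = 882
Denominator = √(45·50·66·71) = √10543500 = 3247.0756
MCC = 882 / 3247.0756 = 0.272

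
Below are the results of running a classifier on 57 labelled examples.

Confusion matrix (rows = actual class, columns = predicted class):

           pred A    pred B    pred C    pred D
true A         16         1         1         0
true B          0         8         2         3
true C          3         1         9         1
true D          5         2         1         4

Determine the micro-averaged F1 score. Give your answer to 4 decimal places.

Micro-averaging pools counts across classes: ΣTP=37, ΣFP=20, ΣFN=20.
Micro-F1 score = 2·TP/(2·TP+FP+FN) on pooled counts = 0.6491 (equals overall accuracy in single-label multiclass).

0.6491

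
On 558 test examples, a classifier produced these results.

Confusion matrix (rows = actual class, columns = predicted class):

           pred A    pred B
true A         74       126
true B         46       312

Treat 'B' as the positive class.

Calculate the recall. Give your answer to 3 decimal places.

0.872

Recall = TP/(TP+FN) = 312/(312+46) = 312/358 = 0.872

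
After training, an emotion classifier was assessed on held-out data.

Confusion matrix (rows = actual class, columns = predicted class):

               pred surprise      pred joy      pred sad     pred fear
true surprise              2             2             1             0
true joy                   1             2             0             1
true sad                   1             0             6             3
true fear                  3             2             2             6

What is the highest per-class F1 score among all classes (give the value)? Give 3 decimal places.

0.632

Per-class F1 score (2·TP/(2·TP+FP+FN)):
  surprise: TP=2, FP=1+1+3=5, FN=2+1+0=3 → 4/12 = 0.3333
  joy: TP=2, FP=2+0+2=4, FN=1+0+1=2 → 4/10 = 0.4000
  sad: TP=6, FP=1+0+2=3, FN=1+0+3=4 → 12/19 = 0.6316
  fear: TP=6, FP=0+1+3=4, FN=3+2+2=7 → 12/23 = 0.5217
Highest is class 'sad' with F1 score = 0.632.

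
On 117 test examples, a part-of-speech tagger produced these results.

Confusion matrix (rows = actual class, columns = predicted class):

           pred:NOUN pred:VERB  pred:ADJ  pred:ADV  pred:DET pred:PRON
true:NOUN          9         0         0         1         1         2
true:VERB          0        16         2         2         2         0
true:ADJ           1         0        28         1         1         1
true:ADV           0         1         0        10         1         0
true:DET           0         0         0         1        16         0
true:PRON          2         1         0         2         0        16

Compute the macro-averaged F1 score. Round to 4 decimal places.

0.7925

Per-class F1 score (2·TP/(2·TP+FP+FN)):
  NOUN: TP=9, FP=0+1+0+0+2=3, FN=0+0+1+1+2=4 → 18/25 = 0.72000
  VERB: TP=16, FP=0+0+1+0+1=2, FN=0+2+2+2+0=6 → 32/40 = 0.80000
  ADJ: TP=28, FP=0+2+0+0+0=2, FN=1+0+1+1+1=4 → 56/62 = 0.90323
  ADV: TP=10, FP=1+2+1+1+2=7, FN=0+1+0+1+0=2 → 20/29 = 0.68966
  DET: TP=16, FP=1+2+1+1+0=5, FN=0+0+0+1+0=1 → 32/38 = 0.84211
  PRON: TP=16, FP=2+0+1+0+0=3, FN=2+1+0+2+0=5 → 32/40 = 0.80000
Macro-F1 score = mean = (0.72000 + 0.80000 + 0.90323 + 0.68966 + 0.84211 + 0.80000) / 6 = 0.7925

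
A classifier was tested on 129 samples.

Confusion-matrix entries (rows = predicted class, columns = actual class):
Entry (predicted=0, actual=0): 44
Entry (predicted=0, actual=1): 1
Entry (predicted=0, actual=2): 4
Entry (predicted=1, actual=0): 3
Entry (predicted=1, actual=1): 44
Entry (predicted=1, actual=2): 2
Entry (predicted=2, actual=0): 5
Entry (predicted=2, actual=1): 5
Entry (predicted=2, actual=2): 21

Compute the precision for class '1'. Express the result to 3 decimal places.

precision = TP/(TP+FP).
1: TP=44, FP=3+2=5 → 44/49 = 0.8980

0.898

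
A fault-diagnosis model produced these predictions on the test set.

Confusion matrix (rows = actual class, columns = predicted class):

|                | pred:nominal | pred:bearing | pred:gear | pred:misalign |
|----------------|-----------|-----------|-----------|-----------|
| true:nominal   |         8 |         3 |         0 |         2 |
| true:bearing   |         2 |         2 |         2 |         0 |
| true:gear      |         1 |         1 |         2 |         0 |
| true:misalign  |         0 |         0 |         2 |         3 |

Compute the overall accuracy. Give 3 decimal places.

0.536

Accuracy = trace / total = (8+2+2+3=15) / 28 = 15/28 = 0.536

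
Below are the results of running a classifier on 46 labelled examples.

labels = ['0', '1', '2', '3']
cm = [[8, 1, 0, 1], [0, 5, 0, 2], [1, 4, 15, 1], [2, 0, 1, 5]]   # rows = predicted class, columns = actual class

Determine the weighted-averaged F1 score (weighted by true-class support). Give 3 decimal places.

0.707

Per-class F1 score (2·TP/(2·TP+FP+FN)):
  0: TP=8, FP=1+0+1=2, FN=0+1+2=3 → 16/21 = 0.7619
  1: TP=5, FP=0+0+2=2, FN=1+4+0=5 → 10/17 = 0.5882
  2: TP=15, FP=1+4+1=6, FN=0+0+1=1 → 30/37 = 0.8108
  3: TP=5, FP=2+0+1=3, FN=1+2+1=4 → 10/17 = 0.5882
Weighted-F1 score = Σ (supportᵢ/N)·F1 scoreᵢ with N=46: (11/46)·0.7619 + (10/46)·0.5882 + (16/46)·0.8108 + (9/46)·0.5882 = 0.707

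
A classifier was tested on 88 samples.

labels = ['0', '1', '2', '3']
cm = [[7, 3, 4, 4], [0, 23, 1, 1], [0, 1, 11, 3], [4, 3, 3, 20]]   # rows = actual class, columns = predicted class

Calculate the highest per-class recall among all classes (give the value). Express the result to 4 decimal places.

Per-class recall (TP/(TP+FN)):
  0: TP=7, FN=3+4+4=11 → 7/18 = 0.38889
  1: TP=23, FN=0+1+1=2 → 23/25 = 0.92000
  2: TP=11, FN=0+1+3=4 → 11/15 = 0.73333
  3: TP=20, FN=4+3+3=10 → 20/30 = 0.66667
Highest is class '1' with recall = 0.9200.

0.9200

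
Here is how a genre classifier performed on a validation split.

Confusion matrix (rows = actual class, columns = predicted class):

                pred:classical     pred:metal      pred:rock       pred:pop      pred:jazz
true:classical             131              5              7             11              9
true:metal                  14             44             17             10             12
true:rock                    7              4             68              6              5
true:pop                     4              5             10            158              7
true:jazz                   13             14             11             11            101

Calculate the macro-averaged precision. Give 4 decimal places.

Per-class precision (TP/(TP+FP)):
  classical: TP=131, FP=14+7+4+13=38 → 131/169 = 0.77515
  metal: TP=44, FP=5+4+5+14=28 → 44/72 = 0.61111
  rock: TP=68, FP=7+17+10+11=45 → 68/113 = 0.60177
  pop: TP=158, FP=11+10+6+11=38 → 158/196 = 0.80612
  jazz: TP=101, FP=9+12+5+7=33 → 101/134 = 0.75373
Macro-precision = mean = (0.77515 + 0.61111 + 0.60177 + 0.80612 + 0.75373) / 5 = 0.7096

0.7096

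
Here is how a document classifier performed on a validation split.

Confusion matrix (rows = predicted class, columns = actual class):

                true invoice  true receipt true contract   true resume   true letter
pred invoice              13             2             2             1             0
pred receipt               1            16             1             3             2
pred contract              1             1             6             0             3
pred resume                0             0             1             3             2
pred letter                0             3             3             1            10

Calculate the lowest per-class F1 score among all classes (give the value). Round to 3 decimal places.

Per-class F1 score (2·TP/(2·TP+FP+FN)):
  invoice: TP=13, FP=2+2+1+0=5, FN=1+1+0+0=2 → 26/33 = 0.7879
  receipt: TP=16, FP=1+1+3+2=7, FN=2+1+0+3=6 → 32/45 = 0.7111
  contract: TP=6, FP=1+1+0+3=5, FN=2+1+1+3=7 → 12/24 = 0.5000
  resume: TP=3, FP=0+0+1+2=3, FN=1+3+0+1=5 → 6/14 = 0.4286
  letter: TP=10, FP=0+3+3+1=7, FN=0+2+3+2=7 → 20/34 = 0.5882
Lowest is class 'resume' with F1 score = 0.429.

0.429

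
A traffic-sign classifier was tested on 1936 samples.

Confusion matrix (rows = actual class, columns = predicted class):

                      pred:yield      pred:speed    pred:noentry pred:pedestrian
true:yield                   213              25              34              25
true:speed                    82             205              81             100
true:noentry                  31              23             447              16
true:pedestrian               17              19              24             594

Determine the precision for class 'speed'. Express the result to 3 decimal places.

0.754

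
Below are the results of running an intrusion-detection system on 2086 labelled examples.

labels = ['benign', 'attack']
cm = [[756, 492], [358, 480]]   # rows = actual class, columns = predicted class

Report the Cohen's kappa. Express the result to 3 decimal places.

Observed agreement pₒ = trace/N = 1236/2086 = 0.5925
Expected agreement pₑ = Σ (rowᵢ·colᵢ)/N² = (1248·1114 + 838·972)/2086² = 0.5067
κ = (pₒ − pₑ)/(1 − pₑ) = (0.5925 − 0.5067)/(1 − 0.5067) = 0.174

0.174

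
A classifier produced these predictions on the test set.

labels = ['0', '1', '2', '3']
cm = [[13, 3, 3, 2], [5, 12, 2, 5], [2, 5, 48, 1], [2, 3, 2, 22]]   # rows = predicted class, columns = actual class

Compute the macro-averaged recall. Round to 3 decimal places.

Per-class recall (TP/(TP+FN)):
  0: TP=13, FN=5+2+2=9 → 13/22 = 0.5909
  1: TP=12, FN=3+5+3=11 → 12/23 = 0.5217
  2: TP=48, FN=3+2+2=7 → 48/55 = 0.8727
  3: TP=22, FN=2+5+1=8 → 22/30 = 0.7333
Macro-recall = mean = (0.5909 + 0.5217 + 0.8727 + 0.7333) / 4 = 0.680

0.680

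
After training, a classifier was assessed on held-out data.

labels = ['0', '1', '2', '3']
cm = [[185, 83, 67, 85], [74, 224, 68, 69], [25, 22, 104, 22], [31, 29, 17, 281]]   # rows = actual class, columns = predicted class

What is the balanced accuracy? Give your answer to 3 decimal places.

Balanced accuracy = mean of per-class recall.
  0: recall = 185/420 = 0.4405
  1: recall = 224/435 = 0.5149
  2: recall = 104/173 = 0.6012
  3: recall = 281/358 = 0.7849
Mean = (0.4405 + 0.5149 + 0.6012 + 0.7849) / 4 = 0.585

0.585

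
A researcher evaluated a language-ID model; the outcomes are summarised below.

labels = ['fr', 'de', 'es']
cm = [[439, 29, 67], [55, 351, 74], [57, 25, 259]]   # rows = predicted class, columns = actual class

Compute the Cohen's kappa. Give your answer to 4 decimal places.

Observed agreement pₒ = trace/N = 1049/1356 = 0.77360
Expected agreement pₑ = Σ (rowᵢ·colᵢ)/N² = (551·535 + 405·480 + 400·341)/1356² = 0.34023
κ = (pₒ − pₑ)/(1 − pₑ) = (0.77360 − 0.34023)/(1 − 0.34023) = 0.6569

0.6569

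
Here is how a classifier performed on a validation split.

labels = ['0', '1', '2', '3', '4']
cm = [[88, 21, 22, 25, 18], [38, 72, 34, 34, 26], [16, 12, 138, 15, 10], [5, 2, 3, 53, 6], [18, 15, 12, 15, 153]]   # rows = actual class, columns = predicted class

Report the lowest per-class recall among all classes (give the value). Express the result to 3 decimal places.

0.353

Per-class recall (TP/(TP+FN)):
  0: TP=88, FN=21+22+25+18=86 → 88/174 = 0.5057
  1: TP=72, FN=38+34+34+26=132 → 72/204 = 0.3529
  2: TP=138, FN=16+12+15+10=53 → 138/191 = 0.7225
  3: TP=53, FN=5+2+3+6=16 → 53/69 = 0.7681
  4: TP=153, FN=18+15+12+15=60 → 153/213 = 0.7183
Lowest is class '1' with recall = 0.353.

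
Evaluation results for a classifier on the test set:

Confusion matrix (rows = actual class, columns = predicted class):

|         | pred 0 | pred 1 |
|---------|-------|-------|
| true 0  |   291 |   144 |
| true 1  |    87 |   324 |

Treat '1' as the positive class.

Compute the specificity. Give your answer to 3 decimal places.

0.669

Specificity = TN/(TN+FP) = 291/(291+144) = 0.669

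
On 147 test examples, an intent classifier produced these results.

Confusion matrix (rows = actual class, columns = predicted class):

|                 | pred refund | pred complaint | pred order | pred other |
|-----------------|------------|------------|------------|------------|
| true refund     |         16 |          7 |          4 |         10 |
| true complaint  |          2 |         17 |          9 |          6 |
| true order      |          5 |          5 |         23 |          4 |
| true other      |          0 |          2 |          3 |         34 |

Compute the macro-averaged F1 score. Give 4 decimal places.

0.5982

Per-class F1 score (2·TP/(2·TP+FP+FN)):
  refund: TP=16, FP=2+5+0=7, FN=7+4+10=21 → 32/60 = 0.53333
  complaint: TP=17, FP=7+5+2=14, FN=2+9+6=17 → 34/65 = 0.52308
  order: TP=23, FP=4+9+3=16, FN=5+5+4=14 → 46/76 = 0.60526
  other: TP=34, FP=10+6+4=20, FN=0+2+3=5 → 68/93 = 0.73118
Macro-F1 score = mean = (0.53333 + 0.52308 + 0.60526 + 0.73118) / 4 = 0.5982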